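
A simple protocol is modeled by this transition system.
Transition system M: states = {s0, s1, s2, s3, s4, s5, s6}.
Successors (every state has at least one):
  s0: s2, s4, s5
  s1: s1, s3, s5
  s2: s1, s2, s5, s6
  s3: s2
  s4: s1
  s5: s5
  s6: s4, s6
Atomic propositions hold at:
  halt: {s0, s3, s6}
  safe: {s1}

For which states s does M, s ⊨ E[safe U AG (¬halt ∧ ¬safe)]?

{s1, s5}

Sat(¬halt) = {s1, s2, s4, s5}
Sat(¬safe) = {s0, s2, s3, s4, s5, s6}
Sat(¬halt ∧ ¬safe) = {s2, s4, s5}
AG (¬halt ∧ ¬safe): greatest fixpoint, start Z0 = {s2, s4, s5}, keep only states in Sat with every successor in Z. Z1 = {s5}; fixed.
Sat(AG (¬halt ∧ ¬safe)) = {s5}
E[safe U AG (¬halt ∧ ¬safe)]: least fixpoint, start Z0 = Sat(AG (¬halt ∧ ¬safe)) = {s5}, add states in Sat(safe) with some successor in Z. Z1 = {s1, s5}; fixed.
Sat(E[safe U AG (¬halt ∧ ¬safe)]) = {s1, s5}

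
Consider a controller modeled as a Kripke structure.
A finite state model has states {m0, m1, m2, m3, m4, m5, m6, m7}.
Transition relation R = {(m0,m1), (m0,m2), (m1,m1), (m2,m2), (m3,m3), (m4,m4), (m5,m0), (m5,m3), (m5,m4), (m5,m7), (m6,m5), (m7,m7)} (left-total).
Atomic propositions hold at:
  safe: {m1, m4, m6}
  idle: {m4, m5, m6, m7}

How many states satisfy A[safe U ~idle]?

4

Sat(~idle) = {m0, m1, m2, m3}
A[safe U ~idle]: least fixpoint, start Z0 = Sat(~idle) = {m0, m1, m2, m3}, add states in Sat(safe) with every successor in Z. Already a fixed point.
Sat(A[safe U ~idle]) = {m0, m1, m2, m3}
|Sat(A[safe U ~idle])| = |{m0, m1, m2, m3}| = 4.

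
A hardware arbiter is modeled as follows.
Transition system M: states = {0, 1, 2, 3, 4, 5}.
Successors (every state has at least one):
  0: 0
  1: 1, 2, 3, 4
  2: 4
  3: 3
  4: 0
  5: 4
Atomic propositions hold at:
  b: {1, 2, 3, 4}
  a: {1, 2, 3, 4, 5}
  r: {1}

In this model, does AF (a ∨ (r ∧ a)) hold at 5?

Sat(r ∧ a) = {1}
Sat(a ∨ (r ∧ a)) = {1, 2, 3, 4, 5}
AF (a ∨ (r ∧ a)): least fixpoint, start Z0 = {1, 2, 3, 4, 5}, add states with every successor in Z. Already a fixed point.
Sat(AF (a ∨ (r ∧ a))) = {1, 2, 3, 4, 5}
5 ∈ Sat(AF (a ∨ (r ∧ a))) = {1, 2, 3, 4, 5}, so the formula holds at 5.

Yes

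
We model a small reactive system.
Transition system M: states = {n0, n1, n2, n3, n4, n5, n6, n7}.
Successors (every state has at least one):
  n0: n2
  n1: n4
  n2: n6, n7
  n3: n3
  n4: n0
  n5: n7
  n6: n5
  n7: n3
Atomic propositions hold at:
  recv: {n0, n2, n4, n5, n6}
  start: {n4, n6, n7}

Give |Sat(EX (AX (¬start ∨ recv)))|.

6

Sat(¬start) = {n0, n1, n2, n3, n5}
Sat(¬start ∨ recv) = {n0, n1, n2, n3, n4, n5, n6}
Sat(AX (¬start ∨ recv)) = {s : every successor in {n0, n1, n2, n3, n4, n5, n6}} = {n0, n1, n3, n4, n6, n7}
Sat(EX (AX (¬start ∨ recv))) = {s : some successor in {n0, n1, n3, n4, n6, n7}} = {n1, n2, n3, n4, n5, n7}
|Sat(EX (AX (¬start ∨ recv)))| = |{n1, n2, n3, n4, n5, n7}| = 6.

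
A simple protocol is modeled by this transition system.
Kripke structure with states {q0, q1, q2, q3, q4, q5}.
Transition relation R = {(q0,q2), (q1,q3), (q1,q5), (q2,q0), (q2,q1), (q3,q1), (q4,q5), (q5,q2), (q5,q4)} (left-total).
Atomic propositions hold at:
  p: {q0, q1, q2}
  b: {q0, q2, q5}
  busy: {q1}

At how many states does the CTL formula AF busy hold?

AF busy: least fixpoint, start Z0 = {q1}, add states with every successor in Z. Z1 = {q1, q3}; fixed.
Sat(AF busy) = {q1, q3}
|Sat(AF busy)| = |{q1, q3}| = 2.

2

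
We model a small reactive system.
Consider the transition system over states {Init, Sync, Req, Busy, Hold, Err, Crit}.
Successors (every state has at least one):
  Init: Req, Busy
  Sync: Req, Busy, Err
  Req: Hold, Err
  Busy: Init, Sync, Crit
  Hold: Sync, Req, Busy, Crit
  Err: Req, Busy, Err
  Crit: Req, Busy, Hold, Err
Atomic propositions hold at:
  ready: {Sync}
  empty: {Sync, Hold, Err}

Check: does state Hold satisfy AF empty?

Yes

AF empty: least fixpoint, start Z0 = {Sync, Hold, Err}, add states with every successor in Z. Z1 = {Sync, Req, Hold, Err}; fixed.
Sat(AF empty) = {Sync, Req, Hold, Err}
Hold ∈ Sat(AF empty) = {Sync, Req, Hold, Err}, so the formula holds at Hold.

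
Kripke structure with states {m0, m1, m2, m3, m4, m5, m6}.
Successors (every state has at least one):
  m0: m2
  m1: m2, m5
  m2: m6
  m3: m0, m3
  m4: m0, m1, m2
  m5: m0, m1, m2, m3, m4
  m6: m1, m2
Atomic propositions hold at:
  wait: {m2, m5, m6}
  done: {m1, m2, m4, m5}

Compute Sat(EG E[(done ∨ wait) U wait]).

Sat(done ∨ wait) = {m1, m2, m4, m5, m6}
E[(done ∨ wait) U wait]: least fixpoint, start Z0 = Sat(wait) = {m2, m5, m6}, add states in Sat(done ∨ wait) with some successor in Z. Z1 = {m1, m2, m4, m5, m6}; fixed.
Sat(E[(done ∨ wait) U wait]) = {m1, m2, m4, m5, m6}
EG E[(done ∨ wait) U wait]: greatest fixpoint, start Z0 = {m1, m2, m4, m5, m6}, keep only states in Sat with some successor in Z. Already a fixed point.
Sat(EG E[(done ∨ wait) U wait]) = {m1, m2, m4, m5, m6}

{m1, m2, m4, m5, m6}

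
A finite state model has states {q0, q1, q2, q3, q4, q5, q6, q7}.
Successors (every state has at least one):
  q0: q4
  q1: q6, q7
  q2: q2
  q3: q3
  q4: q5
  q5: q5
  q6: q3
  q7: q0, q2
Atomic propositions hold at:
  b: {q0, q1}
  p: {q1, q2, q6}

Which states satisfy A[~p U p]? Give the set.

{q1, q2, q6}

Sat(~p) = {q0, q3, q4, q5, q7}
A[~p U p]: least fixpoint, start Z0 = Sat(p) = {q1, q2, q6}, add states in Sat(~p) with every successor in Z. Already a fixed point.
Sat(A[~p U p]) = {q1, q2, q6}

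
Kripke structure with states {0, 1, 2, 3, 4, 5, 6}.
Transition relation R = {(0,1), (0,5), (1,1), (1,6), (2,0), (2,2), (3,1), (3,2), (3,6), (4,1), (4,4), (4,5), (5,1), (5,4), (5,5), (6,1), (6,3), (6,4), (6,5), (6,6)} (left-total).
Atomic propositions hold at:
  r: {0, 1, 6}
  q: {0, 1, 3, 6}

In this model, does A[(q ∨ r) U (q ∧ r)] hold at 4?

No

Sat(q ∨ r) = {0, 1, 3, 6}
Sat(q ∧ r) = {0, 1, 6}
A[(q ∨ r) U (q ∧ r)]: least fixpoint, start Z0 = Sat((q ∧ r)) = {0, 1, 6}, add states in Sat(q ∨ r) with every successor in Z. Already a fixed point.
Sat(A[(q ∨ r) U (q ∧ r)]) = {0, 1, 6}
4 ∉ Sat(A[(q ∨ r) U (q ∧ r)]) = {0, 1, 6}, so the formula does not hold at 4.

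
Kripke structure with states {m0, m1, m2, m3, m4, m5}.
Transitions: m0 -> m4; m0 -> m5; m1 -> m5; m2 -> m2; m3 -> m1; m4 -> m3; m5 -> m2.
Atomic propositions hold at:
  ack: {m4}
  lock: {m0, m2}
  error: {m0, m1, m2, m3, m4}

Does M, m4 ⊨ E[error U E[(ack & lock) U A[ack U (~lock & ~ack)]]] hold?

Yes

Sat(ack & lock) = ∅
Sat(~lock) = {m1, m3, m4, m5}
Sat(~ack) = {m0, m1, m2, m3, m5}
Sat(~lock & ~ack) = {m1, m3, m5}
A[ack U (~lock & ~ack)]: least fixpoint, start Z0 = Sat((~lock & ~ack)) = {m1, m3, m5}, add states in Sat(ack) with every successor in Z. Z1 = {m1, m3, m4, m5}; fixed.
Sat(A[ack U (~lock & ~ack)]) = {m1, m3, m4, m5}
E[(ack & lock) U A[ack U (~lock & ~ack)]]: least fixpoint, start Z0 = Sat(A[ack U (~lock & ~ack)]) = {m1, m3, m4, m5}, add states in Sat(ack & lock) with some successor in Z. Already a fixed point.
Sat(E[(ack & lock) U A[ack U (~lock & ~ack)]]) = {m1, m3, m4, m5}
E[error U E[(ack & lock) U A[ack U (~lock & ~ack)]]]: least fixpoint, start Z0 = Sat(E[(ack & lock) U A[ack U (~lock & ~ack)]]) = {m1, m3, m4, m5}, add states in Sat(error) with some successor in Z. Z1 = {m0, m1, m3, m4, m5}; fixed.
Sat(E[error U E[(ack & lock) U A[ack U (~lock & ~ack)]]]) = {m0, m1, m3, m4, m5}
m4 ∈ Sat(E[error U E[(ack & lock) U A[ack U (~lock & ~ack)]]]) = {m0, m1, m3, m4, m5}, so the formula holds at m4.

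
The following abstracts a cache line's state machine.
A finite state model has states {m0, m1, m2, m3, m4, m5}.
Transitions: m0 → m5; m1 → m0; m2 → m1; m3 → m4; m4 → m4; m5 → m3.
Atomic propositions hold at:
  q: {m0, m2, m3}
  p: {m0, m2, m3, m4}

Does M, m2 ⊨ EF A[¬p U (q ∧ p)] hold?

Yes

Sat(¬p) = {m1, m5}
Sat(q ∧ p) = {m0, m2, m3}
A[¬p U (q ∧ p)]: least fixpoint, start Z0 = Sat((q ∧ p)) = {m0, m2, m3}, add states in Sat(¬p) with every successor in Z. Z1 = {m0, m1, m2, m3, m5}; fixed.
Sat(A[¬p U (q ∧ p)]) = {m0, m1, m2, m3, m5}
EF A[¬p U (q ∧ p)]: least fixpoint, start Z0 = {m0, m1, m2, m3, m5}, add states with some successor in Z. Already a fixed point.
Sat(EF A[¬p U (q ∧ p)]) = {m0, m1, m2, m3, m5}
m2 ∈ Sat(EF A[¬p U (q ∧ p)]) = {m0, m1, m2, m3, m5}, so the formula holds at m2.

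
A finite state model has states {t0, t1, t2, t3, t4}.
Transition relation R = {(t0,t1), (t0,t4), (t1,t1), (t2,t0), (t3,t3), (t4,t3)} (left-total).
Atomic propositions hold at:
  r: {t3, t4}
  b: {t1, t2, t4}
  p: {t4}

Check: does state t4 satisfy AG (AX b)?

No

Sat(AX b) = {s : every successor in {t1, t2, t4}} = {t0, t1}
AG (AX b): greatest fixpoint, start Z0 = {t0, t1}, keep only states in Sat with every successor in Z. Z1 = {t1}; fixed.
Sat(AG (AX b)) = {t1}
t4 ∉ Sat(AG (AX b)) = {t1}, so the formula does not hold at t4.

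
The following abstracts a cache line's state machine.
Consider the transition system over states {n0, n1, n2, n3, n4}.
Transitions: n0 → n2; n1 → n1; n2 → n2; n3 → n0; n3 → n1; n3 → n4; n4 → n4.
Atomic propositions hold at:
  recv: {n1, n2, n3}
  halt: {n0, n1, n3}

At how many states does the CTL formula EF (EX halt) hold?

2

Sat(EX halt) = {s : some successor in {n0, n1, n3}} = {n1, n3}
EF (EX halt): least fixpoint, start Z0 = {n1, n3}, add states with some successor in Z. Already a fixed point.
Sat(EF (EX halt)) = {n1, n3}
|Sat(EF (EX halt))| = |{n1, n3}| = 2.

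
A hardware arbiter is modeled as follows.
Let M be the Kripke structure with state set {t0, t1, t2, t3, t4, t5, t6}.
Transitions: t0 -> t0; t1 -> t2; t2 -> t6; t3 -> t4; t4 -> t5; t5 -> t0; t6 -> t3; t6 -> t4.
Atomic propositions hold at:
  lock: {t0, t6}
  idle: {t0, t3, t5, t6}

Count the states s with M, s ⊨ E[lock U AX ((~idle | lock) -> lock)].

5

Sat(~idle) = {t1, t2, t4}
Sat(~idle | lock) = {t0, t1, t2, t4, t6}
Sat((~idle | lock) -> lock) = {t0, t3, t5, t6}
Sat(AX ((~idle | lock) -> lock)) = {s : every successor in {t0, t3, t5, t6}} = {t0, t2, t4, t5}
E[lock U AX ((~idle | lock) -> lock)]: least fixpoint, start Z0 = Sat(AX ((~idle | lock) -> lock)) = {t0, t2, t4, t5}, add states in Sat(lock) with some successor in Z. Z1 = {t0, t2, t4, t5, t6}; fixed.
Sat(E[lock U AX ((~idle | lock) -> lock)]) = {t0, t2, t4, t5, t6}
|Sat(E[lock U AX ((~idle | lock) -> lock)])| = |{t0, t2, t4, t5, t6}| = 5.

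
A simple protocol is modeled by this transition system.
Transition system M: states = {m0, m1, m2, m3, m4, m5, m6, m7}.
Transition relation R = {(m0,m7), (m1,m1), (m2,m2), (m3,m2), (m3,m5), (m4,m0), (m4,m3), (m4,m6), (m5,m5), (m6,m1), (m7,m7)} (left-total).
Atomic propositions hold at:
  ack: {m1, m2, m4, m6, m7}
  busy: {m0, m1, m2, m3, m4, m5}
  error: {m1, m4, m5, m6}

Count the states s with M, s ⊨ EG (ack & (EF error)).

3

EF error: least fixpoint, start Z0 = {m1, m4, m5, m6}, add states with some successor in Z. Z1 = {m1, m3, m4, m5, m6}; fixed.
Sat(EF error) = {m1, m3, m4, m5, m6}
Sat(ack & (EF error)) = {m1, m4, m6}
EG (ack & (EF error)): greatest fixpoint, start Z0 = {m1, m4, m6}, keep only states in Sat with some successor in Z. Already a fixed point.
Sat(EG (ack & (EF error))) = {m1, m4, m6}
|Sat(EG (ack & (EF error)))| = |{m1, m4, m6}| = 3.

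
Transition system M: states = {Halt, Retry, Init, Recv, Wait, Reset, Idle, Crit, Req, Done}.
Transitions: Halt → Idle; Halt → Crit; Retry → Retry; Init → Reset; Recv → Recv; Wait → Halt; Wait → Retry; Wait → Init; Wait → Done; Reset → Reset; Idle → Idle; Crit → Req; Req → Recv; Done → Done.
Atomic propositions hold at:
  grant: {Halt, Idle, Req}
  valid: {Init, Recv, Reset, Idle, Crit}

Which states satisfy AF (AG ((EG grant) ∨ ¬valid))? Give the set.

EG grant: greatest fixpoint, start Z0 = {Halt, Idle, Req}, keep only states in Sat with some successor in Z. Z1 = {Halt, Idle}; fixed.
Sat(EG grant) = {Halt, Idle}
Sat(¬valid) = {Halt, Retry, Wait, Req, Done}
Sat((EG grant) ∨ ¬valid) = {Halt, Retry, Wait, Idle, Req, Done}
AG ((EG grant) ∨ ¬valid): greatest fixpoint, start Z0 = {Halt, Retry, Wait, Idle, Req, Done}, keep only states in Sat with every successor in Z. Z1 = {Retry, Idle, Done}; fixed.
Sat(AG ((EG grant) ∨ ¬valid)) = {Retry, Idle, Done}
AF (AG ((EG grant) ∨ ¬valid)): least fixpoint, start Z0 = {Retry, Idle, Done}, add states with every successor in Z. Already a fixed point.
Sat(AF (AG ((EG grant) ∨ ¬valid))) = {Retry, Idle, Done}

{Retry, Idle, Done}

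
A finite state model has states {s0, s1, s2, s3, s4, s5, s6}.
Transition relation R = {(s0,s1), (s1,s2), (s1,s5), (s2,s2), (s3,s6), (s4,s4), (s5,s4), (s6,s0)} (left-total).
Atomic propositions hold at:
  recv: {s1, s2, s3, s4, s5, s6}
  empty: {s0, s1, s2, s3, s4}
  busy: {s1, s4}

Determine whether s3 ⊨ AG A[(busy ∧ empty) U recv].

No

Sat(busy ∧ empty) = {s1, s4}
A[(busy ∧ empty) U recv]: least fixpoint, start Z0 = Sat(recv) = {s1, s2, s3, s4, s5, s6}, add states in Sat(busy ∧ empty) with every successor in Z. Already a fixed point.
Sat(A[(busy ∧ empty) U recv]) = {s1, s2, s3, s4, s5, s6}
AG A[(busy ∧ empty) U recv]: greatest fixpoint, start Z0 = {s1, s2, s3, s4, s5, s6}, keep only states in Sat with every successor in Z. Z1 = {s1, s2, s3, s4, s5}; Z2 = {s1, s2, s4, s5}; fixed.
Sat(AG A[(busy ∧ empty) U recv]) = {s1, s2, s4, s5}
s3 ∉ Sat(AG A[(busy ∧ empty) U recv]) = {s1, s2, s4, s5}, so the formula does not hold at s3.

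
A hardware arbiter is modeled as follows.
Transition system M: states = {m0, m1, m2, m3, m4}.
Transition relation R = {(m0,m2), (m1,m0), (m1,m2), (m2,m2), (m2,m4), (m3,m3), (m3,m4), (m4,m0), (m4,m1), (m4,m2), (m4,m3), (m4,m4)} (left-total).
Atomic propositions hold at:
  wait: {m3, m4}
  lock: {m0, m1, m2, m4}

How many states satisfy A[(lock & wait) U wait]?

2

Sat(lock & wait) = {m4}
A[(lock & wait) U wait]: least fixpoint, start Z0 = Sat(wait) = {m3, m4}, add states in Sat(lock & wait) with every successor in Z. Already a fixed point.
Sat(A[(lock & wait) U wait]) = {m3, m4}
|Sat(A[(lock & wait) U wait])| = |{m3, m4}| = 2.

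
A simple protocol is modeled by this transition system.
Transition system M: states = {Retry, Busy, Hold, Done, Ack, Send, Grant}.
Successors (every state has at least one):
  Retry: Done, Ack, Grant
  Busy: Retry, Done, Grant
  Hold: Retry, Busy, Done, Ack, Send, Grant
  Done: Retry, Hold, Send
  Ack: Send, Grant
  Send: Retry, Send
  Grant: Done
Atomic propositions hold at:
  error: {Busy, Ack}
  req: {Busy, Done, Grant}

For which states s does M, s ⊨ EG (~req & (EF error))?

{Retry, Hold, Ack, Send}

Sat(~req) = {Retry, Hold, Ack, Send}
EF error: least fixpoint, start Z0 = {Busy, Ack}, add states with some successor in Z. Z1 = {Retry, Busy, Hold, Ack}; Z2 = {Retry, Busy, Hold, Done, Ack, Send}; Z3 = {Retry, Busy, Hold, Done, Ack, Send, Grant}; fixed.
Sat(EF error) = {Retry, Busy, Hold, Done, Ack, Send, Grant}
Sat(~req & (EF error)) = {Retry, Hold, Ack, Send}
EG (~req & (EF error)): greatest fixpoint, start Z0 = {Retry, Hold, Ack, Send}, keep only states in Sat with some successor in Z. Already a fixed point.
Sat(EG (~req & (EF error))) = {Retry, Hold, Ack, Send}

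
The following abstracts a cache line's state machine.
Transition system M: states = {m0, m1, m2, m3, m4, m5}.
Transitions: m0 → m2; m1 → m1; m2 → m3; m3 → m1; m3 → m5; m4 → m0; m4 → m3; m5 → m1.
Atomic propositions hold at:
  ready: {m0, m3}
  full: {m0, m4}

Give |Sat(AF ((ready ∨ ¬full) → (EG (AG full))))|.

Sat(¬full) = {m1, m2, m3, m5}
Sat(ready ∨ ¬full) = {m0, m1, m2, m3, m5}
AG full: greatest fixpoint, start Z0 = {m0, m4}, keep only states in Sat with every successor in Z. Z1 = ∅; fixed.
Sat(AG full) = ∅
EG (AG full): greatest fixpoint, start Z0 = ∅, keep only states in Sat with some successor in Z. Already a fixed point.
Sat(EG (AG full)) = ∅
Sat((ready ∨ ¬full) → (EG (AG full))) = {m4}
AF ((ready ∨ ¬full) → (EG (AG full))): least fixpoint, start Z0 = {m4}, add states with every successor in Z. Already a fixed point.
Sat(AF ((ready ∨ ¬full) → (EG (AG full)))) = {m4}
|Sat(AF ((ready ∨ ¬full) → (EG (AG full))))| = |{m4}| = 1.

1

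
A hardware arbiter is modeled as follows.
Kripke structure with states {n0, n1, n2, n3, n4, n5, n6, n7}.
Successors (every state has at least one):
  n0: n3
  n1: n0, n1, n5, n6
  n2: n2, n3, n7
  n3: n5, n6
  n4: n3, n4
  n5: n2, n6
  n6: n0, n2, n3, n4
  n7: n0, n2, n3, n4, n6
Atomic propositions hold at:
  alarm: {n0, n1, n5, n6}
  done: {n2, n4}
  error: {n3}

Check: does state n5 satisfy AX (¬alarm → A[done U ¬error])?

Sat(¬alarm) = {n2, n3, n4, n7}
Sat(¬error) = {n0, n1, n2, n4, n5, n6, n7}
A[done U ¬error]: least fixpoint, start Z0 = Sat(¬error) = {n0, n1, n2, n4, n5, n6, n7}, add states in Sat(done) with every successor in Z. Already a fixed point.
Sat(A[done U ¬error]) = {n0, n1, n2, n4, n5, n6, n7}
Sat(¬alarm → A[done U ¬error]) = {n0, n1, n2, n4, n5, n6, n7}
Sat(AX (¬alarm → A[done U ¬error])) = {s : every successor in {n0, n1, n2, n4, n5, n6, n7}} = {n1, n3, n5}
n5 ∈ Sat(AX (¬alarm → A[done U ¬error])) = {n1, n3, n5}, so the formula holds at n5.

Yes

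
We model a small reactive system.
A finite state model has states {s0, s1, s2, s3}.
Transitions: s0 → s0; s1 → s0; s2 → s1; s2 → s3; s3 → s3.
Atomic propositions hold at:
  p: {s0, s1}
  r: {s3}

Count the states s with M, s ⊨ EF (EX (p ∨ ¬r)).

Sat(¬r) = {s0, s1, s2}
Sat(p ∨ ¬r) = {s0, s1, s2}
Sat(EX (p ∨ ¬r)) = {s : some successor in {s0, s1, s2}} = {s0, s1, s2}
EF (EX (p ∨ ¬r)): least fixpoint, start Z0 = {s0, s1, s2}, add states with some successor in Z. Already a fixed point.
Sat(EF (EX (p ∨ ¬r))) = {s0, s1, s2}
|Sat(EF (EX (p ∨ ¬r)))| = |{s0, s1, s2}| = 3.

3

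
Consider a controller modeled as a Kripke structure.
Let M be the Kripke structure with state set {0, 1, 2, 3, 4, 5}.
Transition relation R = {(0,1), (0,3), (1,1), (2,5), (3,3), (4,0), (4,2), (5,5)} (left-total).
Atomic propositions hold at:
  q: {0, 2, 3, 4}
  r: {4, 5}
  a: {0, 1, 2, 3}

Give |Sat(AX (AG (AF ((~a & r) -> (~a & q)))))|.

3

Sat(~a) = {4, 5}
Sat(~a & r) = {4, 5}
Sat(~a & q) = {4}
Sat((~a & r) -> (~a & q)) = {0, 1, 2, 3, 4}
AF ((~a & r) -> (~a & q)): least fixpoint, start Z0 = {0, 1, 2, 3, 4}, add states with every successor in Z. Already a fixed point.
Sat(AF ((~a & r) -> (~a & q))) = {0, 1, 2, 3, 4}
AG (AF ((~a & r) -> (~a & q))): greatest fixpoint, start Z0 = {0, 1, 2, 3, 4}, keep only states in Sat with every successor in Z. Z1 = {0, 1, 3, 4}; Z2 = {0, 1, 3}; fixed.
Sat(AG (AF ((~a & r) -> (~a & q)))) = {0, 1, 3}
Sat(AX (AG (AF ((~a & r) -> (~a & q))))) = {s : every successor in {0, 1, 3}} = {0, 1, 3}
|Sat(AX (AG (AF ((~a & r) -> (~a & q)))))| = |{0, 1, 3}| = 3.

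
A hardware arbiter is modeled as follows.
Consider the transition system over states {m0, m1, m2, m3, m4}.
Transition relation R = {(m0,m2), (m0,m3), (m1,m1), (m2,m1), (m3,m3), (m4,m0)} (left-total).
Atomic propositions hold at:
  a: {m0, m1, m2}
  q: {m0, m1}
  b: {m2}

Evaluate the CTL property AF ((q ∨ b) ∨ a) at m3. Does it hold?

Sat(q ∨ b) = {m0, m1, m2}
Sat((q ∨ b) ∨ a) = {m0, m1, m2}
AF ((q ∨ b) ∨ a): least fixpoint, start Z0 = {m0, m1, m2}, add states with every successor in Z. Z1 = {m0, m1, m2, m4}; fixed.
Sat(AF ((q ∨ b) ∨ a)) = {m0, m1, m2, m4}
m3 ∉ Sat(AF ((q ∨ b) ∨ a)) = {m0, m1, m2, m4}, so the formula does not hold at m3.

No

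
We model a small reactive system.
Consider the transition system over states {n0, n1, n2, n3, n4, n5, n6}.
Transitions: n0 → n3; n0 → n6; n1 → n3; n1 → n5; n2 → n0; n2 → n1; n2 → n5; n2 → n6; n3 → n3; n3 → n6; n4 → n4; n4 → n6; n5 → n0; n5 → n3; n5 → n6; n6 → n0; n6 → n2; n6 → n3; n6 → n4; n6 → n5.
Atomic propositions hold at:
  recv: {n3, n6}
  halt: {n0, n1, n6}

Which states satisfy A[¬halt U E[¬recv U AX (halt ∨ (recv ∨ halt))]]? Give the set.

{n0, n1, n2, n3, n5}

Sat(¬halt) = {n2, n3, n4, n5}
Sat(¬recv) = {n0, n1, n2, n4, n5}
Sat(recv ∨ halt) = {n0, n1, n3, n6}
Sat(halt ∨ (recv ∨ halt)) = {n0, n1, n3, n6}
Sat(AX (halt ∨ (recv ∨ halt))) = {s : every successor in {n0, n1, n3, n6}} = {n0, n3, n5}
E[¬recv U AX (halt ∨ (recv ∨ halt))]: least fixpoint, start Z0 = Sat(AX (halt ∨ (recv ∨ halt))) = {n0, n3, n5}, add states in Sat(¬recv) with some successor in Z. Z1 = {n0, n1, n2, n3, n5}; fixed.
Sat(E[¬recv U AX (halt ∨ (recv ∨ halt))]) = {n0, n1, n2, n3, n5}
A[¬halt U E[¬recv U AX (halt ∨ (recv ∨ halt))]]: least fixpoint, start Z0 = Sat(E[¬recv U AX (halt ∨ (recv ∨ halt))]) = {n0, n1, n2, n3, n5}, add states in Sat(¬halt) with every successor in Z. Already a fixed point.
Sat(A[¬halt U E[¬recv U AX (halt ∨ (recv ∨ halt))]]) = {n0, n1, n2, n3, n5}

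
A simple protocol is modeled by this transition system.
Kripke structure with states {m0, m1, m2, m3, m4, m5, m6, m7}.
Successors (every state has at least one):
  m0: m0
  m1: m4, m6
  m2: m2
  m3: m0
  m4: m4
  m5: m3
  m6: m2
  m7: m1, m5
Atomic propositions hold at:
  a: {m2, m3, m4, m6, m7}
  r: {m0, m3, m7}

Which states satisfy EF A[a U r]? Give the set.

{m0, m3, m5, m7}

A[a U r]: least fixpoint, start Z0 = Sat(r) = {m0, m3, m7}, add states in Sat(a) with every successor in Z. Already a fixed point.
Sat(A[a U r]) = {m0, m3, m7}
EF A[a U r]: least fixpoint, start Z0 = {m0, m3, m7}, add states with some successor in Z. Z1 = {m0, m3, m5, m7}; fixed.
Sat(EF A[a U r]) = {m0, m3, m5, m7}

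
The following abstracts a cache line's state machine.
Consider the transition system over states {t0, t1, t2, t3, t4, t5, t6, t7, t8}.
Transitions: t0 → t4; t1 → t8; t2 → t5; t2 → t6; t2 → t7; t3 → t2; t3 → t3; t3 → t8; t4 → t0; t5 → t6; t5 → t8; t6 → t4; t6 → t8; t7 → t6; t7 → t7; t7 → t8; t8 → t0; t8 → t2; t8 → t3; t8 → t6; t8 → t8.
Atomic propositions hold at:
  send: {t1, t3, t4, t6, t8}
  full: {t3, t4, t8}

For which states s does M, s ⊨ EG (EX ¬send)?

{t2, t3, t7, t8}

Sat(¬send) = {t0, t2, t5, t7}
Sat(EX ¬send) = {s : some successor in {t0, t2, t5, t7}} = {t2, t3, t4, t7, t8}
EG (EX ¬send): greatest fixpoint, start Z0 = {t2, t3, t4, t7, t8}, keep only states in Sat with some successor in Z. Z1 = {t2, t3, t7, t8}; fixed.
Sat(EG (EX ¬send)) = {t2, t3, t7, t8}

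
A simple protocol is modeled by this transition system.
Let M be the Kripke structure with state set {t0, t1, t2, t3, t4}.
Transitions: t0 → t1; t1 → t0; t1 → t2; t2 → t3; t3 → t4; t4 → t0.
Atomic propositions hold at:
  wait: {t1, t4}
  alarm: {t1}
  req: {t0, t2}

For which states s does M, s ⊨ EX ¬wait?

Sat(¬wait) = {t0, t2, t3}
Sat(EX ¬wait) = {s : some successor in {t0, t2, t3}} = {t1, t2, t4}

{t1, t2, t4}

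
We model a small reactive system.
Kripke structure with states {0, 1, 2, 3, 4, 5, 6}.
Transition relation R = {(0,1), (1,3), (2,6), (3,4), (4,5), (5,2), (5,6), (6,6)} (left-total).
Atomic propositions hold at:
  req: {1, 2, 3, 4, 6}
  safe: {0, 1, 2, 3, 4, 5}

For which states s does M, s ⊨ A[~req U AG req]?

Sat(~req) = {0, 5}
AG req: greatest fixpoint, start Z0 = {1, 2, 3, 4, 6}, keep only states in Sat with every successor in Z. Z1 = {1, 2, 3, 6}; Z2 = {1, 2, 6}; Z3 = {2, 6}; fixed.
Sat(AG req) = {2, 6}
A[~req U AG req]: least fixpoint, start Z0 = Sat(AG req) = {2, 6}, add states in Sat(~req) with every successor in Z. Z1 = {2, 5, 6}; fixed.
Sat(A[~req U AG req]) = {2, 5, 6}

{2, 5, 6}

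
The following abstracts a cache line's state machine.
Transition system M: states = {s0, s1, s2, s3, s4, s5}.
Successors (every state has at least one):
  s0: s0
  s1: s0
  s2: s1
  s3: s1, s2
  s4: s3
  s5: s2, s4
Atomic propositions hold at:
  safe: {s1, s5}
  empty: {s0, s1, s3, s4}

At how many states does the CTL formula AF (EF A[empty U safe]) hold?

A[empty U safe]: least fixpoint, start Z0 = Sat(safe) = {s1, s5}, add states in Sat(empty) with every successor in Z. Already a fixed point.
Sat(A[empty U safe]) = {s1, s5}
EF A[empty U safe]: least fixpoint, start Z0 = {s1, s5}, add states with some successor in Z. Z1 = {s1, s2, s3, s5}; Z2 = {s1, s2, s3, s4, s5}; fixed.
Sat(EF A[empty U safe]) = {s1, s2, s3, s4, s5}
AF (EF A[empty U safe]): least fixpoint, start Z0 = {s1, s2, s3, s4, s5}, add states with every successor in Z. Already a fixed point.
Sat(AF (EF A[empty U safe])) = {s1, s2, s3, s4, s5}
|Sat(AF (EF A[empty U safe]))| = |{s1, s2, s3, s4, s5}| = 5.

5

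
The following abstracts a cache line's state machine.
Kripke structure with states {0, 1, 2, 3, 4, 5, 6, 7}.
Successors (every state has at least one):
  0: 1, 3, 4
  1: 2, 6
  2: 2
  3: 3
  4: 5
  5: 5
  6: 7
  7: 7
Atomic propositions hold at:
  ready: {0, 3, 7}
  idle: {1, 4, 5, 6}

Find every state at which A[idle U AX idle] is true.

Sat(AX idle) = {s : every successor in {1, 4, 5, 6}} = {4, 5}
A[idle U AX idle]: least fixpoint, start Z0 = Sat(AX idle) = {4, 5}, add states in Sat(idle) with every successor in Z. Already a fixed point.
Sat(A[idle U AX idle]) = {4, 5}

{4, 5}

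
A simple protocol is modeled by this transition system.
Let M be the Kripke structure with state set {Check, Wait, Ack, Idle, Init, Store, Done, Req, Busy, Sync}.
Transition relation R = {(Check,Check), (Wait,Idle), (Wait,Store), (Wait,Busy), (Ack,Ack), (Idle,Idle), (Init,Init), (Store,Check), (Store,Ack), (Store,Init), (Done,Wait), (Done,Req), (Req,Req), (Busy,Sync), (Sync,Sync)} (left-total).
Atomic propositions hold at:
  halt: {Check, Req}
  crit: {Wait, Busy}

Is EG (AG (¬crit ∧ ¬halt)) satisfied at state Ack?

Yes

Sat(¬crit) = {Check, Ack, Idle, Init, Store, Done, Req, Sync}
Sat(¬halt) = {Wait, Ack, Idle, Init, Store, Done, Busy, Sync}
Sat(¬crit ∧ ¬halt) = {Ack, Idle, Init, Store, Done, Sync}
AG (¬crit ∧ ¬halt): greatest fixpoint, start Z0 = {Ack, Idle, Init, Store, Done, Sync}, keep only states in Sat with every successor in Z. Z1 = {Ack, Idle, Init, Sync}; fixed.
Sat(AG (¬crit ∧ ¬halt)) = {Ack, Idle, Init, Sync}
EG (AG (¬crit ∧ ¬halt)): greatest fixpoint, start Z0 = {Ack, Idle, Init, Sync}, keep only states in Sat with some successor in Z. Already a fixed point.
Sat(EG (AG (¬crit ∧ ¬halt))) = {Ack, Idle, Init, Sync}
Ack ∈ Sat(EG (AG (¬crit ∧ ¬halt))) = {Ack, Idle, Init, Sync}, so the formula holds at Ack.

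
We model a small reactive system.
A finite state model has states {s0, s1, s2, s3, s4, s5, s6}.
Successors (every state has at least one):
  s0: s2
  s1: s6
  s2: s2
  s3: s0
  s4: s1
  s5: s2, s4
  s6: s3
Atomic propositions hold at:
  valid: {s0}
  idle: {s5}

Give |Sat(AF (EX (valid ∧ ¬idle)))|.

Sat(¬idle) = {s0, s1, s2, s3, s4, s6}
Sat(valid ∧ ¬idle) = {s0}
Sat(EX (valid ∧ ¬idle)) = {s : some successor in {s0}} = {s3}
AF (EX (valid ∧ ¬idle)): least fixpoint, start Z0 = {s3}, add states with every successor in Z. Z1 = {s3, s6}; Z2 = {s1, s3, s6}; Z3 = {s1, s3, s4, s6}; fixed.
Sat(AF (EX (valid ∧ ¬idle))) = {s1, s3, s4, s6}
|Sat(AF (EX (valid ∧ ¬idle)))| = |{s1, s3, s4, s6}| = 4.

4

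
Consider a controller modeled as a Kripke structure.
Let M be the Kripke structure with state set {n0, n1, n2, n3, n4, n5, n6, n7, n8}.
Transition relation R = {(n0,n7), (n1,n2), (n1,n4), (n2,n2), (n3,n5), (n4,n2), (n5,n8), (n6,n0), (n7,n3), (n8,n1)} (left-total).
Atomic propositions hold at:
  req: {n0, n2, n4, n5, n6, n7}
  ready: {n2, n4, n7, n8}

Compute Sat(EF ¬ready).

{n0, n1, n3, n5, n6, n7, n8}

Sat(¬ready) = {n0, n1, n3, n5, n6}
EF ¬ready: least fixpoint, start Z0 = {n0, n1, n3, n5, n6}, add states with some successor in Z. Z1 = {n0, n1, n3, n5, n6, n7, n8}; fixed.
Sat(EF ¬ready) = {n0, n1, n3, n5, n6, n7, n8}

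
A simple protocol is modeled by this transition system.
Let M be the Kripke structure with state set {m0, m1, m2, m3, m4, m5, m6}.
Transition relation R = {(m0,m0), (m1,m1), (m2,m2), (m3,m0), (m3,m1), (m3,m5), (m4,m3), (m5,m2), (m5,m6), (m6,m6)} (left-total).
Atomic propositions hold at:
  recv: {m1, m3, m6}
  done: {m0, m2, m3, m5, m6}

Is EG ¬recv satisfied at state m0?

Yes

Sat(¬recv) = {m0, m2, m4, m5}
EG ¬recv: greatest fixpoint, start Z0 = {m0, m2, m4, m5}, keep only states in Sat with some successor in Z. Z1 = {m0, m2, m5}; fixed.
Sat(EG ¬recv) = {m0, m2, m5}
m0 ∈ Sat(EG ¬recv) = {m0, m2, m5}, so the formula holds at m0.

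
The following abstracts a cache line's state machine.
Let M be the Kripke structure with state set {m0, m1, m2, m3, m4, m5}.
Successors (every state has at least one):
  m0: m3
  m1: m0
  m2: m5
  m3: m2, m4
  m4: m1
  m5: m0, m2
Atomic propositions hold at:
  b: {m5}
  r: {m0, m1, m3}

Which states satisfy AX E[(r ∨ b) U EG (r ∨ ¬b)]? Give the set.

{m0, m1, m2, m4}

Sat(r ∨ b) = {m0, m1, m3, m5}
Sat(¬b) = {m0, m1, m2, m3, m4}
Sat(r ∨ ¬b) = {m0, m1, m2, m3, m4}
EG (r ∨ ¬b): greatest fixpoint, start Z0 = {m0, m1, m2, m3, m4}, keep only states in Sat with some successor in Z. Z1 = {m0, m1, m3, m4}; fixed.
Sat(EG (r ∨ ¬b)) = {m0, m1, m3, m4}
E[(r ∨ b) U EG (r ∨ ¬b)]: least fixpoint, start Z0 = Sat(EG (r ∨ ¬b)) = {m0, m1, m3, m4}, add states in Sat(r ∨ b) with some successor in Z. Z1 = {m0, m1, m3, m4, m5}; fixed.
Sat(E[(r ∨ b) U EG (r ∨ ¬b)]) = {m0, m1, m3, m4, m5}
Sat(AX E[(r ∨ b) U EG (r ∨ ¬b)]) = {s : every successor in {m0, m1, m3, m4, m5}} = {m0, m1, m2, m4}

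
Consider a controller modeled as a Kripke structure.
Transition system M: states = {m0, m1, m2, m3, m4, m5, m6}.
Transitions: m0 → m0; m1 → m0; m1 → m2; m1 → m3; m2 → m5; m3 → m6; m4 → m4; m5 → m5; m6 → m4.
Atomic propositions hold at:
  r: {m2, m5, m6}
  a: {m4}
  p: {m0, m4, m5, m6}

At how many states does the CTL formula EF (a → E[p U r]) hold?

E[p U r]: least fixpoint, start Z0 = Sat(r) = {m2, m5, m6}, add states in Sat(p) with some successor in Z. Already a fixed point.
Sat(E[p U r]) = {m2, m5, m6}
Sat(a → E[p U r]) = {m0, m1, m2, m3, m5, m6}
EF (a → E[p U r]): least fixpoint, start Z0 = {m0, m1, m2, m3, m5, m6}, add states with some successor in Z. Already a fixed point.
Sat(EF (a → E[p U r])) = {m0, m1, m2, m3, m5, m6}
|Sat(EF (a → E[p U r]))| = |{m0, m1, m2, m3, m5, m6}| = 6.

6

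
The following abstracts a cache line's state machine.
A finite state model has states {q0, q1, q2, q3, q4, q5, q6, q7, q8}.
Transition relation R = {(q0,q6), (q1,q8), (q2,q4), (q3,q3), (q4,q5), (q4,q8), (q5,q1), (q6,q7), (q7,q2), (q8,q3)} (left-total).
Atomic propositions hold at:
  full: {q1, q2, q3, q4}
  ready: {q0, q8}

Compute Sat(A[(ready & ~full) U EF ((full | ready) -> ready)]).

{q0, q1, q2, q4, q5, q6, q7, q8}

Sat(~full) = {q0, q5, q6, q7, q8}
Sat(ready & ~full) = {q0, q8}
Sat(full | ready) = {q0, q1, q2, q3, q4, q8}
Sat((full | ready) -> ready) = {q0, q5, q6, q7, q8}
EF ((full | ready) -> ready): least fixpoint, start Z0 = {q0, q5, q6, q7, q8}, add states with some successor in Z. Z1 = {q0, q1, q4, q5, q6, q7, q8}; Z2 = {q0, q1, q2, q4, q5, q6, q7, q8}; fixed.
Sat(EF ((full | ready) -> ready)) = {q0, q1, q2, q4, q5, q6, q7, q8}
A[(ready & ~full) U EF ((full | ready) -> ready)]: least fixpoint, start Z0 = Sat(EF ((full | ready) -> ready)) = {q0, q1, q2, q4, q5, q6, q7, q8}, add states in Sat(ready & ~full) with every successor in Z. Already a fixed point.
Sat(A[(ready & ~full) U EF ((full | ready) -> ready)]) = {q0, q1, q2, q4, q5, q6, q7, q8}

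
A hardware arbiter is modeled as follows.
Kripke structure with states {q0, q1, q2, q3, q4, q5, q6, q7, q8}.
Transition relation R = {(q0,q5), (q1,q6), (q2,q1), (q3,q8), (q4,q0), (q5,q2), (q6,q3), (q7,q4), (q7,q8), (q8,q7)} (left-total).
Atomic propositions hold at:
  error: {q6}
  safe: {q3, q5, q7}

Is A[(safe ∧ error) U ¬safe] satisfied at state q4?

Yes

Sat(safe ∧ error) = ∅
Sat(¬safe) = {q0, q1, q2, q4, q6, q8}
A[(safe ∧ error) U ¬safe]: least fixpoint, start Z0 = Sat(¬safe) = {q0, q1, q2, q4, q6, q8}, add states in Sat(safe ∧ error) with every successor in Z. Already a fixed point.
Sat(A[(safe ∧ error) U ¬safe]) = {q0, q1, q2, q4, q6, q8}
q4 ∈ Sat(A[(safe ∧ error) U ¬safe]) = {q0, q1, q2, q4, q6, q8}, so the formula holds at q4.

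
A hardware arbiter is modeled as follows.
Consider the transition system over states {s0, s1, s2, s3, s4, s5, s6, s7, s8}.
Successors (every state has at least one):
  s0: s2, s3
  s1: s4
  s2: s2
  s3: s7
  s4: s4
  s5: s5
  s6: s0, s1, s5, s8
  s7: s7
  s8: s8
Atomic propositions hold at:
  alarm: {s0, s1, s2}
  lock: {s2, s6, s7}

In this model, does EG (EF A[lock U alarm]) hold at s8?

No

A[lock U alarm]: least fixpoint, start Z0 = Sat(alarm) = {s0, s1, s2}, add states in Sat(lock) with every successor in Z. Already a fixed point.
Sat(A[lock U alarm]) = {s0, s1, s2}
EF A[lock U alarm]: least fixpoint, start Z0 = {s0, s1, s2}, add states with some successor in Z. Z1 = {s0, s1, s2, s6}; fixed.
Sat(EF A[lock U alarm]) = {s0, s1, s2, s6}
EG (EF A[lock U alarm]): greatest fixpoint, start Z0 = {s0, s1, s2, s6}, keep only states in Sat with some successor in Z. Z1 = {s0, s2, s6}; fixed.
Sat(EG (EF A[lock U alarm])) = {s0, s2, s6}
s8 ∉ Sat(EG (EF A[lock U alarm])) = {s0, s2, s6}, so the formula does not hold at s8.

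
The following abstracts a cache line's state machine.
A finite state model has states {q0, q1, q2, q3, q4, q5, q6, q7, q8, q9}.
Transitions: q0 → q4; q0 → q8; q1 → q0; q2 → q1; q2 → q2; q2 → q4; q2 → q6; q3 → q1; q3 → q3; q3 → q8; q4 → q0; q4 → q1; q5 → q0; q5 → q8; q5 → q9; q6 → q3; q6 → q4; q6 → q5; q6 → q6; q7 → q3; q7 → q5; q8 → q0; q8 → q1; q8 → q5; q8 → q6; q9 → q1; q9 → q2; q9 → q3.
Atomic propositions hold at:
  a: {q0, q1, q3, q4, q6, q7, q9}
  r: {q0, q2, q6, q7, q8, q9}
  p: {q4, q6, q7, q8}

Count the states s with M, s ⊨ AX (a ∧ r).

1

Sat(a ∧ r) = {q0, q6, q7, q9}
Sat(AX (a ∧ r)) = {s : every successor in {q0, q6, q7, q9}} = {q1}
|Sat(AX (a ∧ r))| = |{q1}| = 1.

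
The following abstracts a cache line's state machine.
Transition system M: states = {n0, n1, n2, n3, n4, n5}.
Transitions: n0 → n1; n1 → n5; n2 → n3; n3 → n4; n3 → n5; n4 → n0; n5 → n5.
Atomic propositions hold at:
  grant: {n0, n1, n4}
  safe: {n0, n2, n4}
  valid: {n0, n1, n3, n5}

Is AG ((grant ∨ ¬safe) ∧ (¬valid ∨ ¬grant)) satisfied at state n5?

Sat(¬safe) = {n1, n3, n5}
Sat(grant ∨ ¬safe) = {n0, n1, n3, n4, n5}
Sat(¬valid) = {n2, n4}
Sat(¬grant) = {n2, n3, n5}
Sat(¬valid ∨ ¬grant) = {n2, n3, n4, n5}
Sat((grant ∨ ¬safe) ∧ (¬valid ∨ ¬grant)) = {n3, n4, n5}
AG ((grant ∨ ¬safe) ∧ (¬valid ∨ ¬grant)): greatest fixpoint, start Z0 = {n3, n4, n5}, keep only states in Sat with every successor in Z. Z1 = {n3, n5}; Z2 = {n5}; fixed.
Sat(AG ((grant ∨ ¬safe) ∧ (¬valid ∨ ¬grant))) = {n5}
n5 ∈ Sat(AG ((grant ∨ ¬safe) ∧ (¬valid ∨ ¬grant))) = {n5}, so the formula holds at n5.

Yes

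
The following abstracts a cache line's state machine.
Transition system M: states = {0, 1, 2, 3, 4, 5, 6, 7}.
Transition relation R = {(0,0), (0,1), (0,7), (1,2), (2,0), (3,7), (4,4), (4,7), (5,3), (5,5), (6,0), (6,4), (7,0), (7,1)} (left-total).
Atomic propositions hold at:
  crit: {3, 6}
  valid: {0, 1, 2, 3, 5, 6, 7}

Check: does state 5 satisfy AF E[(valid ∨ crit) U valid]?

Yes

Sat(valid ∨ crit) = {0, 1, 2, 3, 5, 6, 7}
E[(valid ∨ crit) U valid]: least fixpoint, start Z0 = Sat(valid) = {0, 1, 2, 3, 5, 6, 7}, add states in Sat(valid ∨ crit) with some successor in Z. Already a fixed point.
Sat(E[(valid ∨ crit) U valid]) = {0, 1, 2, 3, 5, 6, 7}
AF E[(valid ∨ crit) U valid]: least fixpoint, start Z0 = {0, 1, 2, 3, 5, 6, 7}, add states with every successor in Z. Already a fixed point.
Sat(AF E[(valid ∨ crit) U valid]) = {0, 1, 2, 3, 5, 6, 7}
5 ∈ Sat(AF E[(valid ∨ crit) U valid]) = {0, 1, 2, 3, 5, 6, 7}, so the formula holds at 5.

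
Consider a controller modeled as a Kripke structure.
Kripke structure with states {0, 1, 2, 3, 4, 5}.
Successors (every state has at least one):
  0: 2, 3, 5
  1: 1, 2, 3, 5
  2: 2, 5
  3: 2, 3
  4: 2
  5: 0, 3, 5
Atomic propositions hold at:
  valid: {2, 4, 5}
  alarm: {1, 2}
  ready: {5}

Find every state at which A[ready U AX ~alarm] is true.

Sat(~alarm) = {0, 3, 4, 5}
Sat(AX ~alarm) = {s : every successor in {0, 3, 4, 5}} = {5}
A[ready U AX ~alarm]: least fixpoint, start Z0 = Sat(AX ~alarm) = {5}, add states in Sat(ready) with every successor in Z. Already a fixed point.
Sat(A[ready U AX ~alarm]) = {5}

{5}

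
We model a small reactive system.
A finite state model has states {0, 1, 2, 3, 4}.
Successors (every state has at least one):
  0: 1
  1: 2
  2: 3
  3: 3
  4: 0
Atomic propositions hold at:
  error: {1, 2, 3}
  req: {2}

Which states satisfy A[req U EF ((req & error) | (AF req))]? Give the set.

Sat(req & error) = {2}
AF req: least fixpoint, start Z0 = {2}, add states with every successor in Z. Z1 = {1, 2}; Z2 = {0, 1, 2}; Z3 = {0, 1, 2, 4}; fixed.
Sat(AF req) = {0, 1, 2, 4}
Sat((req & error) | (AF req)) = {0, 1, 2, 4}
EF ((req & error) | (AF req)): least fixpoint, start Z0 = {0, 1, 2, 4}, add states with some successor in Z. Already a fixed point.
Sat(EF ((req & error) | (AF req))) = {0, 1, 2, 4}
A[req U EF ((req & error) | (AF req))]: least fixpoint, start Z0 = Sat(EF ((req & error) | (AF req))) = {0, 1, 2, 4}, add states in Sat(req) with every successor in Z. Already a fixed point.
Sat(A[req U EF ((req & error) | (AF req))]) = {0, 1, 2, 4}

{0, 1, 2, 4}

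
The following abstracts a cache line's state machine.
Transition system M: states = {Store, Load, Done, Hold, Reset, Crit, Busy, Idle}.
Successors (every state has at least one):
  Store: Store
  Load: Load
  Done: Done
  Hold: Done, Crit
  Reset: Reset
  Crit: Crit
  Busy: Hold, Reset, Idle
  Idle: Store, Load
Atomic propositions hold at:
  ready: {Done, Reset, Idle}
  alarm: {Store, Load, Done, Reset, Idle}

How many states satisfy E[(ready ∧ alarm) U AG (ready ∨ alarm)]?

5

Sat(ready ∧ alarm) = {Done, Reset, Idle}
Sat(ready ∨ alarm) = {Store, Load, Done, Reset, Idle}
AG (ready ∨ alarm): greatest fixpoint, start Z0 = {Store, Load, Done, Reset, Idle}, keep only states in Sat with every successor in Z. Already a fixed point.
Sat(AG (ready ∨ alarm)) = {Store, Load, Done, Reset, Idle}
E[(ready ∧ alarm) U AG (ready ∨ alarm)]: least fixpoint, start Z0 = Sat(AG (ready ∨ alarm)) = {Store, Load, Done, Reset, Idle}, add states in Sat(ready ∧ alarm) with some successor in Z. Already a fixed point.
Sat(E[(ready ∧ alarm) U AG (ready ∨ alarm)]) = {Store, Load, Done, Reset, Idle}
|Sat(E[(ready ∧ alarm) U AG (ready ∨ alarm)])| = |{Store, Load, Done, Reset, Idle}| = 5.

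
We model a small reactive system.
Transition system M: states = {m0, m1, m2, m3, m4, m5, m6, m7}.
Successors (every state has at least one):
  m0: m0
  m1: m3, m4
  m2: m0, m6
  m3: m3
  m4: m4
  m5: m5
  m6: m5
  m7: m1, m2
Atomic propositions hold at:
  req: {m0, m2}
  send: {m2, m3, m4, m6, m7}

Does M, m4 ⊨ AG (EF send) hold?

Yes

EF send: least fixpoint, start Z0 = {m2, m3, m4, m6, m7}, add states with some successor in Z. Z1 = {m1, m2, m3, m4, m6, m7}; fixed.
Sat(EF send) = {m1, m2, m3, m4, m6, m7}
AG (EF send): greatest fixpoint, start Z0 = {m1, m2, m3, m4, m6, m7}, keep only states in Sat with every successor in Z. Z1 = {m1, m3, m4, m7}; Z2 = {m1, m3, m4}; fixed.
Sat(AG (EF send)) = {m1, m3, m4}
m4 ∈ Sat(AG (EF send)) = {m1, m3, m4}, so the formula holds at m4.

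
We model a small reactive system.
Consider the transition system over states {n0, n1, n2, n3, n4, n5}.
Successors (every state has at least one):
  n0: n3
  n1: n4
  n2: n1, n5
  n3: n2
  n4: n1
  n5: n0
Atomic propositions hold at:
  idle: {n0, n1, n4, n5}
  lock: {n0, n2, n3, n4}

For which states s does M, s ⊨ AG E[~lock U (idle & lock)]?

{n1, n4}

Sat(~lock) = {n1, n5}
Sat(idle & lock) = {n0, n4}
E[~lock U (idle & lock)]: least fixpoint, start Z0 = Sat((idle & lock)) = {n0, n4}, add states in Sat(~lock) with some successor in Z. Z1 = {n0, n1, n4, n5}; fixed.
Sat(E[~lock U (idle & lock)]) = {n0, n1, n4, n5}
AG E[~lock U (idle & lock)]: greatest fixpoint, start Z0 = {n0, n1, n4, n5}, keep only states in Sat with every successor in Z. Z1 = {n1, n4, n5}; Z2 = {n1, n4}; fixed.
Sat(AG E[~lock U (idle & lock)]) = {n1, n4}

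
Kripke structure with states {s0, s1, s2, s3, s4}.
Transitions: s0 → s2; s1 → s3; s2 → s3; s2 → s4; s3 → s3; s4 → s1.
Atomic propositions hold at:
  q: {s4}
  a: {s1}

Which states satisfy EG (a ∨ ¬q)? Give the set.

Sat(¬q) = {s0, s1, s2, s3}
Sat(a ∨ ¬q) = {s0, s1, s2, s3}
EG (a ∨ ¬q): greatest fixpoint, start Z0 = {s0, s1, s2, s3}, keep only states in Sat with some successor in Z. Already a fixed point.
Sat(EG (a ∨ ¬q)) = {s0, s1, s2, s3}

{s0, s1, s2, s3}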